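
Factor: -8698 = -1 * 2^1 * 4349^1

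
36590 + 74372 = 110962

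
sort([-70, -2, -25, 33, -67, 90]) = [-70, -67, -25, -2, 33, 90]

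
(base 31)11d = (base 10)1005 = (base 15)470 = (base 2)1111101101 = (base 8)1755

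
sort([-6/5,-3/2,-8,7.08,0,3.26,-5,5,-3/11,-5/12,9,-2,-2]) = [-8,-5,-2,-2,-3/2,-6/5,-5/12,-3/11,0,3.26,5,7.08,9]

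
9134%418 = 356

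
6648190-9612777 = -2964587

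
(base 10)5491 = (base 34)4ph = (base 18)gh1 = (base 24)9cj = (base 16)1573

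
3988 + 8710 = 12698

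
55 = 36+19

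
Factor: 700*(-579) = -1*2^2*3^1*5^2*7^1*193^1 = -405300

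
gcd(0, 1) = 1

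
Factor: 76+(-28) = 2^4*3^1 = 48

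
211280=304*695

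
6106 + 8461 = 14567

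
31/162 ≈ 0.191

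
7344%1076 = 888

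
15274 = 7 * 2182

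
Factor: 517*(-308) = -1*2^2*7^1*11^2*47^1 = -159236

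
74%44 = 30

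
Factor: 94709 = 94709^1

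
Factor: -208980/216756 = -1*5^1*43^1*223^(-1) = -215/223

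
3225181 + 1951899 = 5177080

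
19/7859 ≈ 0.00242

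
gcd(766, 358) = 2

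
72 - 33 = 39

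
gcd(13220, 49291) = 1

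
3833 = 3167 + 666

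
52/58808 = 13/14702 ≈ 0.000884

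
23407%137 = 117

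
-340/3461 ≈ -0.0982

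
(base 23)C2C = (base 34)5IE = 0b1100100000110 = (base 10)6406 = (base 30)73G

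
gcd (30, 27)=3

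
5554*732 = 4065528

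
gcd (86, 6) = 2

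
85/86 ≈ 0.988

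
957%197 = 169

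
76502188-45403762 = 31098426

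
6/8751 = 2/2917≈0.000686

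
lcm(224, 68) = 3808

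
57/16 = 3 + 9/16≈3.56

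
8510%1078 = 964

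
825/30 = 55/2 = 27.50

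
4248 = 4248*1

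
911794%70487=65950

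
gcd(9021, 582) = 291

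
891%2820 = 891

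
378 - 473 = -95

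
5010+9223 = 14233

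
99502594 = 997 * 99802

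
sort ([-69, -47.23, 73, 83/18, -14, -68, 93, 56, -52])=[-69, -68, -52, -47.23, -14, 83/18, 56, 73, 93]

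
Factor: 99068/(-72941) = -1 * 2^2 * 11^(-1) * 19^(-1) * 349^(-1) * 24767^1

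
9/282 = 3/94 ≈ 0.0319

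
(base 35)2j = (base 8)131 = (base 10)89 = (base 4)1121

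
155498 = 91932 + 63566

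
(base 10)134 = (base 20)6e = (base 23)5j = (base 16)86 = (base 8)206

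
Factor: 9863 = 7^1*1409^1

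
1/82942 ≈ 0.0000121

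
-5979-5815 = -11794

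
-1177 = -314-863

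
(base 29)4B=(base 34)3P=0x7F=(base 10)127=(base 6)331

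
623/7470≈0.0834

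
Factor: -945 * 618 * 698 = -1 * 2^2 * 3^4 * 5^1 * 7^1 * 103^1 * 349^1 = -407638980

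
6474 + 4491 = 10965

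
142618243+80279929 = 222898172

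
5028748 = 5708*881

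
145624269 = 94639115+50985154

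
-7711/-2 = 3855 + 1/2 = 3855.50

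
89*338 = 30082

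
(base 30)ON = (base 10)743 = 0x2E7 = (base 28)QF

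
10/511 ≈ 0.0196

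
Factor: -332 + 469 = 137^1 = 137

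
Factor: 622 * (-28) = -1 * 2^3 * 7^1 * 311^1 = -17416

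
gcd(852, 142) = 142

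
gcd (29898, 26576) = 3322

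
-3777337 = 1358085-5135422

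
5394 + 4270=9664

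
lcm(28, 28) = 28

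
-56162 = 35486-91648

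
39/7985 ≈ 0.00488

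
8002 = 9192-1190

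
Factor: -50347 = -1 * 11^1 * 23^1 * 199^1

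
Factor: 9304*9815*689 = 2^3*5^1*13^2*53^1*151^1*1163^1 = 62918625640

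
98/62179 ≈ 0.00158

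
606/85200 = 101/14200 ≈ 0.00711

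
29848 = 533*56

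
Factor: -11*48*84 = -1*2^6*3^2*7^1*11^1 = -44352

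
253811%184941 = 68870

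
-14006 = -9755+-4251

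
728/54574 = 28/2099 ≈ 0.0133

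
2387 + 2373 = 4760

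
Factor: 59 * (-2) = -1 * 2^1 * 59^1 = -118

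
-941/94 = -10-1/94≈-10.01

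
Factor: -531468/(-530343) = 2^2*3^1*7^1*11^(-2)*19^1*37^1*487^(-1) = 59052/58927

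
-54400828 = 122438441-176839269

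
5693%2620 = 453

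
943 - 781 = 162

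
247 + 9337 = 9584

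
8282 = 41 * 202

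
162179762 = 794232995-632053233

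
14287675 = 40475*353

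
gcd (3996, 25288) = 4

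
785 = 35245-34460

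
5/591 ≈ 0.00846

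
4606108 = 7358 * 626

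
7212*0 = 0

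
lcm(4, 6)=12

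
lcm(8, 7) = 56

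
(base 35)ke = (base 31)n1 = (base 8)1312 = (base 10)714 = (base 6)3150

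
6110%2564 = 982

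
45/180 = 1/4 = 0.25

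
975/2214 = 325/738 ≈ 0.440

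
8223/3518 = 2+1187/3518 ≈ 2.34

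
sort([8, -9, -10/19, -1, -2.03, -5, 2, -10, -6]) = [-10, -9, -6, -5, -2.03, -1, -10/19, 2, 8]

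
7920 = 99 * 80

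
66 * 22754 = 1501764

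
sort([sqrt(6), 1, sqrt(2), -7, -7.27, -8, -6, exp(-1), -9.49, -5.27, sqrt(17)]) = [-9.49, -8, -7.27, -7, -6, -5.27, exp(-1), 1, sqrt(2), sqrt(6), sqrt(17)]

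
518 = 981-463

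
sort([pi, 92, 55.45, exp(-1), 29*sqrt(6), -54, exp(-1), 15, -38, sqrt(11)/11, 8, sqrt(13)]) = [-54, -38, sqrt(11)/11, exp(-1), exp(-1), pi, sqrt(13), 8, 15, 55.45, 29*sqrt(6), 92]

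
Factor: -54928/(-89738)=2^3 * 11^(-1) * 3433^1 * 4079^(-1)=27464/44869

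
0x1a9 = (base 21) k5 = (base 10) 425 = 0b110101001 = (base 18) 15b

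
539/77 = 7 = 7.00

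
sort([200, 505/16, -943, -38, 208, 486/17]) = [-943, -38, 486/17, 505/16, 200, 208]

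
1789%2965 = 1789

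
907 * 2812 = 2550484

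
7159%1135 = 349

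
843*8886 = 7490898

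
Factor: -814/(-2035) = 2^1 * 5^(-1) = 2/5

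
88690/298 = 44345/149 ≈ 297.62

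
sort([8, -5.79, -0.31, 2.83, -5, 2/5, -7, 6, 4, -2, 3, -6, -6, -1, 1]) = [-7, -6, -6, -5.79, -5, -2, -1, -0.31, 2/5, 1, 2.83, 3, 4, 6, 8]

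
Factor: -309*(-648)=2^3*3^5*103^1=200232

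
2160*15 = 32400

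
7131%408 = 195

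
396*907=359172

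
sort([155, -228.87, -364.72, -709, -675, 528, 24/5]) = [-709, -675, -364.72, -228.87, 24/5, 155, 528]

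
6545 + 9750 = 16295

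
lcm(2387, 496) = 38192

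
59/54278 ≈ 0.00109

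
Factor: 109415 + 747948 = 13^1 * 65951^1 = 857363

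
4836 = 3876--960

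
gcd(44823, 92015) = 1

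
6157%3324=2833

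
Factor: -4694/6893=-1 * 2^1 * 61^(-1) * 113^(-1) * 2347^1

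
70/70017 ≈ 0.001000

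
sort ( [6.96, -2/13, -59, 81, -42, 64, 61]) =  [-59, -42, -2/13, 6.96, 61, 64, 81]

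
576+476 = 1052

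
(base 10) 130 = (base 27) 4m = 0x82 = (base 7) 244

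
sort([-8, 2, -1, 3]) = [-8, -1, 2, 3]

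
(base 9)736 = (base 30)k0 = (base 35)h5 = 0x258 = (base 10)600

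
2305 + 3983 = 6288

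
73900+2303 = 76203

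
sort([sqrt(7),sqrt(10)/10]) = [sqrt(10)/10,sqrt(7)]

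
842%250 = 92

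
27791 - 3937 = 23854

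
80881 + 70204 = 151085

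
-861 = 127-988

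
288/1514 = 144/757 ≈ 0.190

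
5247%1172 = 559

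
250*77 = 19250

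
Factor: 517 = 11^1*47^1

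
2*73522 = 147044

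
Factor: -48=-1*2^4*3^1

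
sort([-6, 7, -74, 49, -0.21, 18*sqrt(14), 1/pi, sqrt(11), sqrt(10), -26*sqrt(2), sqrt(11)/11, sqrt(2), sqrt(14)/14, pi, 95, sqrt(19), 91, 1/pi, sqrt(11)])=[-74, -26*sqrt(2), -6, -0.21, sqrt(14)/14, sqrt(11)/11, 1/pi, 1/pi, sqrt(2), pi, sqrt(10), sqrt(11), sqrt(11), sqrt(19), 7, 49, 18*sqrt(14), 91, 95]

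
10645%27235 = 10645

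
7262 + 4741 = 12003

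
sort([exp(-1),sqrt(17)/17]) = [sqrt(17)/17,exp(-1)]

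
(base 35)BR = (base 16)19C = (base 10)412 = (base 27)F7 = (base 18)14G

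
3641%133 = 50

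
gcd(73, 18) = 1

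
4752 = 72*66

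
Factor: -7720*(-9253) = 2^3*5^1*19^1*193^1*487^1 = 71433160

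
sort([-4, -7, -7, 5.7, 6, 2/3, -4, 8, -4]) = [-7, -7, -4, -4, -4, 2/3, 5.7, 6, 8]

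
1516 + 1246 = 2762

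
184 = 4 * 46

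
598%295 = 8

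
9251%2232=323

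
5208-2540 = 2668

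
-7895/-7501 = 1 + 394/7501 ≈ 1.05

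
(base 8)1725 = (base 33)to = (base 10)981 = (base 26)1bj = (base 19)2dc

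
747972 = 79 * 9468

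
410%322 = 88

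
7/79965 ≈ 0.0000875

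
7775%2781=2213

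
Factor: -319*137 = -1*11^1*29^1*137^1 = -43703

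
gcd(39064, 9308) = 4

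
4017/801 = 1339/267 ≈ 5.01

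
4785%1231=1092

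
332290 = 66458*5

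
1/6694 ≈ 0.000149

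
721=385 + 336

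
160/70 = 16/7 ≈ 2.29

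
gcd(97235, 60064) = 1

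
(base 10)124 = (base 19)6a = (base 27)4g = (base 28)4c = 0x7c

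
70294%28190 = 13914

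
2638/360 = 1319/180 ≈ 7.33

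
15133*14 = 211862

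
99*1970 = 195030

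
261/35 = 7 + 16/35≈7.46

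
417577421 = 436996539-19419118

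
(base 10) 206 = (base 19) ag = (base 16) ce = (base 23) 8m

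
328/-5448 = -41/681 ≈ -0.0602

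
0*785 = 0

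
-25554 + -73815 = -99369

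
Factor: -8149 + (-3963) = -1 * 2^4 * 757^1 = -12112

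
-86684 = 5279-91963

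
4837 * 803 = 3884111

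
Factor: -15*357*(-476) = 2^2*3^2*5^1*7^2*17^2 = 2548980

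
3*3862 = 11586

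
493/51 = 29/3≈9.67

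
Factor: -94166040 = -1 * 2^3 * 3^1 * 5^1 * 784717^1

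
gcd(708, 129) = 3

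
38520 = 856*45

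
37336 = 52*718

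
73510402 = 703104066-629593664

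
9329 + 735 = 10064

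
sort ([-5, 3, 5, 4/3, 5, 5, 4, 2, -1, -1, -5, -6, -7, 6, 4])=[-7, -6, -5, -5, -1, -1, 4/3, 2, 3, 4, 4, 5, 5, 5, 6]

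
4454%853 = 189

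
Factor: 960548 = 2^2 * 41^1 * 5857^1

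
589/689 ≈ 0.855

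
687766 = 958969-271203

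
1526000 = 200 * 7630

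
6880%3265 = 350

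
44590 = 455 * 98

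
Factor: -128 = -1*2^7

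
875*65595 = 57395625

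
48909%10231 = 7985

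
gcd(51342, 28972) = 2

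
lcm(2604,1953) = 7812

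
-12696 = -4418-8278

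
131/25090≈0.00522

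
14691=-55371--70062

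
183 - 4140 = -3957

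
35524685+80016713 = 115541398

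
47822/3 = 15940 + 2/3≈15940.67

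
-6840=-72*95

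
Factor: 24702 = 2^1*3^1*23^1*179^1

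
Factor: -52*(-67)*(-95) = -1*2^2*5^1*13^1*19^1*67^1 = -330980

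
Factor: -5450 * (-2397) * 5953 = 2^1 * 3^1 * 5^2 * 17^1 * 47^1 * 109^1 * 5953^1 = 77767908450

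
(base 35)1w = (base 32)23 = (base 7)124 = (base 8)103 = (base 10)67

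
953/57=16 + 41/57 ≈ 16.72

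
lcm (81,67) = 5427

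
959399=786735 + 172664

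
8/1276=2/319 ≈ 0.00627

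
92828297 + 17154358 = 109982655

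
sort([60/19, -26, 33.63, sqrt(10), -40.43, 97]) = [-40.43, -26, 60/19, sqrt(10), 33.63, 97]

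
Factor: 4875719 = 17^2 * 16871^1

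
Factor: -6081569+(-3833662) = -1 * 3^1 * 23^1 * 143699^1 = -9915231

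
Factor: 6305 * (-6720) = -1 * 2^6 * 3^1 * 5^2 * 7^1 * 13^1 * 97^1 = -42369600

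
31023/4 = 7755 + 3/4 = 7755.75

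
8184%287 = 148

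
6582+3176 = 9758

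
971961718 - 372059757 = 599901961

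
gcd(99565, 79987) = 1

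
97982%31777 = 2651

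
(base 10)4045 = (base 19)b3h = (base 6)30421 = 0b111111001101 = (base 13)1ac2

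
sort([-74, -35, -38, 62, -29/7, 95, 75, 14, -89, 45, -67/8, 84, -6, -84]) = [-89, -84, -74, -38, -35, -67/8, -6, -29/7, 14, 45, 62, 75, 84, 95]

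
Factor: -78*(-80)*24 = 2^8*3^2*5^1*13^1 = 149760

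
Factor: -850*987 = -1*2^1*3^1*5^2*7^1*17^1*47^1 = -838950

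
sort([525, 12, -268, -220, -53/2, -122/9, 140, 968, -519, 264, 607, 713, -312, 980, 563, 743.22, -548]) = [-548, -519, -312, -268, -220, -53/2, -122/9, 12, 140, 264, 525, 563, 607, 713, 743.22, 968, 980]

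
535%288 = 247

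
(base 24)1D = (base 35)12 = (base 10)37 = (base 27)1A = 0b100101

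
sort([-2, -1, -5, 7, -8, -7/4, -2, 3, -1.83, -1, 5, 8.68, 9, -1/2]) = [-8, -5, -2, -2, -1.83, -7/4, -1, -1, -1/2, 3, 5, 7, 8.68, 9]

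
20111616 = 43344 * 464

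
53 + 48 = 101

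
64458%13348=11066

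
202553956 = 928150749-725596793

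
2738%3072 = 2738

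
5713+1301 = 7014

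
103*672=69216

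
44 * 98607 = 4338708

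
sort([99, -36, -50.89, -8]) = [-50.89, -36, -8, 99]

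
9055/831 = 10 + 745/831 ≈ 10.90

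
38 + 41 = 79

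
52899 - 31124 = 21775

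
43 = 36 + 7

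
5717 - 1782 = 3935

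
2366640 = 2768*855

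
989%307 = 68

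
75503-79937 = -4434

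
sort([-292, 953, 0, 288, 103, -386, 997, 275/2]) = [-386, -292, 0, 103, 275/2, 288, 953, 997]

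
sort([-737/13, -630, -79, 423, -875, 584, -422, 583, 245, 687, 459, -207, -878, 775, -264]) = [-878, -875, -630, -422, -264, -207, -79, -737/13, 245, 423, 459, 583, 584, 687, 775]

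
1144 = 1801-657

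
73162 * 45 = 3292290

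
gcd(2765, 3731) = 7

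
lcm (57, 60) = 1140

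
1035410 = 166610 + 868800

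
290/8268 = 145/4134 ≈ 0.0351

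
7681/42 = 182 + 37/42 ≈ 182.88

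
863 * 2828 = 2440564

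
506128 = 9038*56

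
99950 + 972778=1072728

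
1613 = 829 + 784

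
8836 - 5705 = 3131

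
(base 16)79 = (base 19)67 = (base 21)5g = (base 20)61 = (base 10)121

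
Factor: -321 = -1 * 3^1 * 107^1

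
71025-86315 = -15290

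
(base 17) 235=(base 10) 634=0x27a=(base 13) 39a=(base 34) im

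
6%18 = 6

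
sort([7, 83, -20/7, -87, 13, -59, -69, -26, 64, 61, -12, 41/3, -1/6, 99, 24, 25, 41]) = [-87, -69, -59, -26, -12, -20/7, -1/6, 7, 13, 41/3, 24, 25, 41, 61, 64, 83, 99]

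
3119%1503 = 113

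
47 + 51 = 98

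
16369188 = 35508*461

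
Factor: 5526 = 2^1*3^2*307^1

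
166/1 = 166 = 166.00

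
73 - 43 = 30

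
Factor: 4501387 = 11^1*409217^1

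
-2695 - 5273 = -7968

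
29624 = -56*(-529)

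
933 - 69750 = -68817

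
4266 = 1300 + 2966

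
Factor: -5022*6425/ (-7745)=2^1*3^4*5^1*31^1*257^1*1549^ (-1)=6453270/1549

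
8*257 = 2056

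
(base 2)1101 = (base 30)d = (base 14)d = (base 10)13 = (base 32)d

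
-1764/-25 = 70 + 14/25 = 70.56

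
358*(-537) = -192246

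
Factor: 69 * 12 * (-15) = -1 * 2^2 * 3^3 * 5^1 * 23^1 = -12420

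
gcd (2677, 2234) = 1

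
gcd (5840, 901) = 1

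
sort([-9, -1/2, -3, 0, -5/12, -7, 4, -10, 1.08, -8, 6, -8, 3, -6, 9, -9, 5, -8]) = [-10, -9, -9, -8, -8, -8, -7, -6, -3, -1/2, -5/12, 0, 1.08, 3, 4, 5, 6, 9]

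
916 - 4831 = -3915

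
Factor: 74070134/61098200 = 2^(-2) * 5^(-2) * 41^(-1) * 59^1 * 163^1 * 3851^1 * 7451^(-1) = 37035067/30549100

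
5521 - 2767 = 2754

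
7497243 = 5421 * 1383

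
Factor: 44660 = 2^2*5^1*7^1*11^1*29^1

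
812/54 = 406/27 ≈ 15.04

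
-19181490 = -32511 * 590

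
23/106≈0.217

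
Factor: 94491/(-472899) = -1*3^1*7^(-2)*3217^(-1)*10499^1 = -31497/157633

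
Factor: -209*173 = -1*11^1*19^1*173^1 = -36157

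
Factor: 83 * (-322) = -1 * 2^1 * 7^1 * 23^1 * 83^1 = -26726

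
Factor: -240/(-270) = 2^3 * 3^(-2) = 8/9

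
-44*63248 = -2782912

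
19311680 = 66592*290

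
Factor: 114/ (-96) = -1 * 2^ (-4) * 19^1 = -19/16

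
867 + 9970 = 10837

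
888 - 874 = 14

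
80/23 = 3+11/23 ≈ 3.48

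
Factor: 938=2^1 * 7^1 * 67^1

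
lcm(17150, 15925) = 222950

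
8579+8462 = 17041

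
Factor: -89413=-1 * 89413^1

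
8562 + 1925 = 10487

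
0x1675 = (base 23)ajm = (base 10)5749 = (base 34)4x3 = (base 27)7np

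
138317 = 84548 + 53769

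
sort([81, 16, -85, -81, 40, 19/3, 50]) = [-85, -81, 19/3, 16, 40, 50, 81]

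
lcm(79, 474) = 474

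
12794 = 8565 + 4229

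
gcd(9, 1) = 1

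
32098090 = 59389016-27290926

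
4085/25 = 817/5 = 163.40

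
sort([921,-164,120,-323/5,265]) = [-164,-323/5,120,265,921]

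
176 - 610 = -434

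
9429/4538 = 2 + 353/4538 ≈ 2.08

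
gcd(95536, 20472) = 6824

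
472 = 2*236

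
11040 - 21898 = -10858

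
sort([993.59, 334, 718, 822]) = [334, 718, 822, 993.59]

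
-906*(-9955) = 9019230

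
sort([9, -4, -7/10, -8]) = [-8, -4, -7/10, 9]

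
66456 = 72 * 923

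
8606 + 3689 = 12295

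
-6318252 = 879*(-7188) 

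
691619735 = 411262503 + 280357232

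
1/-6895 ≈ -0.000145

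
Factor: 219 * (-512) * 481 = -1 * 2^9 * 3^1 * 13^1 * 37^1 * 73^1 = -53933568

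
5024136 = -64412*(-78)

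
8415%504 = 351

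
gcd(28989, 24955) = 1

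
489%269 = 220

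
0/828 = 0 = 0.00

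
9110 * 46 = 419060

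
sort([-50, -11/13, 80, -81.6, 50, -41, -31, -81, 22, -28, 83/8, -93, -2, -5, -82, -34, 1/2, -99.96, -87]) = [-99.96, -93, -87, -82, -81.6, -81, -50, -41, -34, -31, -28, -5, -2, -11/13, 1/2, 83/8, 22, 50, 80]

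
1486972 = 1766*842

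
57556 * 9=518004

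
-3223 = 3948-7171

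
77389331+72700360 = 150089691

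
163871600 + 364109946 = 527981546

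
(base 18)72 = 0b10000000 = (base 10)128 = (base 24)58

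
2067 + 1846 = 3913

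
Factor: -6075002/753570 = -1*3^(-3)*5^(-1)*2791^(-1)*3037501^1 = -3037501/376785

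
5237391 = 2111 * 2481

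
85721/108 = 793 + 77/108 ≈ 793.71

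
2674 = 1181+1493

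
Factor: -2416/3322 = -1*2^3*11^(-1) = -8/11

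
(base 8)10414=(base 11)3308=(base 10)4364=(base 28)5fo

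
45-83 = -38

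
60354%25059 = 10236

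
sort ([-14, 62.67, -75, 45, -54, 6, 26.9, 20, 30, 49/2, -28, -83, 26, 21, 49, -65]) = [-83, -75, -65, -54, -28, -14, 6, 20, 21, 49/2, 26, 26.9, 30, 45, 49, 62.67]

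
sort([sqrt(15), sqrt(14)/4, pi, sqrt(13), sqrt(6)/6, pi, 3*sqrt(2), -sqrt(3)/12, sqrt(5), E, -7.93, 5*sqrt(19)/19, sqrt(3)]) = [-7.93, -sqrt(3)/12, sqrt(6)/6, sqrt(14)/4, 5*sqrt(19)/19, sqrt(3), sqrt(5), E, pi, pi, sqrt(13), sqrt(15), 3*sqrt(2)]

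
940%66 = 16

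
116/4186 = 58/2093 ≈ 0.0277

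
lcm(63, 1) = 63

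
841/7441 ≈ 0.113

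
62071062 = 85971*722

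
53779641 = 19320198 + 34459443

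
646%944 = 646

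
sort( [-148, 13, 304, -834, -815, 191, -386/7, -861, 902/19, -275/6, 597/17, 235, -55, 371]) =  [-861, -834, -815, -148, -386/7, -55, -275/6, 13, 597/17, 902/19, 191, 235, 304, 371]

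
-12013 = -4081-7932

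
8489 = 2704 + 5785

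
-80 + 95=15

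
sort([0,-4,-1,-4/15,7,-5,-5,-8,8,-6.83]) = [-8,-6.83,-5,-5,-4,-1,-4/15,0,7,8]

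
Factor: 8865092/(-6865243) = -1*2^2*7^(-2)*11^(-1)*17^1*47^(-1)*271^(-1)*130369^1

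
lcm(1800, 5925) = 142200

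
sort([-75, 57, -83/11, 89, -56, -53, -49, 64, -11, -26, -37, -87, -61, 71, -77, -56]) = [-87, -77, -75, -61, -56, -56, -53, -49, -37, -26, -11, -83/11, 57, 64, 71, 89]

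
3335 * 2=6670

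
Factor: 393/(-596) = -1*2^(-2)*3^1*131^1*149^(-1)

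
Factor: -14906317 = -1 * 19^1 * 784543^1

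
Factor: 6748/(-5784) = -1 * 2^(-1) * 3^(-1) * 7^1 = -7/6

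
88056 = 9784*9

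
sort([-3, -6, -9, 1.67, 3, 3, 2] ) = [-9, -6, -3, 1.67, 2, 3, 3] 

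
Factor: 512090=2^1*5^1*41^1*1249^1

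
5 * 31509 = 157545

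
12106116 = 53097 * 228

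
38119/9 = 4235 + 4/9 ≈ 4235.44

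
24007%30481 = 24007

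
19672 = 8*2459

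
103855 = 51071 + 52784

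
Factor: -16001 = -1 * 16001^1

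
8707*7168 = 62411776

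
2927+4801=7728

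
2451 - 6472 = -4021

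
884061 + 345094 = 1229155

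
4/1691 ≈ 0.00237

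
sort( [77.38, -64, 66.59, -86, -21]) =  [-86, -64, -21, 66.59, 77.38]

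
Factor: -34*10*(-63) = 2^2*3^2*5^1*7^1*17^1 = 21420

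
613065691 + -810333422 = -197267731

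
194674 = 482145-287471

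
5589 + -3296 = 2293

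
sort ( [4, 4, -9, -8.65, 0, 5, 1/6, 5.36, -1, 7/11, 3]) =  [-9, -8.65, -1, 0, 1/6, 7/11, 3, 4, 4, 5, 5.36]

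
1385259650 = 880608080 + 504651570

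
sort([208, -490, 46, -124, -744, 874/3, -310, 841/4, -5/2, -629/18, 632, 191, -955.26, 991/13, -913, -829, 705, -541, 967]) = [-955.26, -913, -829, -744, -541, -490, -310, -124, -629/18, -5/2, 46, 991/13, 191, 208, 841/4, 874/3, 632, 705, 967]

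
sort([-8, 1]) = [-8, 1]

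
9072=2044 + 7028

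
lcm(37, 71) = 2627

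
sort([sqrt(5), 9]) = [sqrt(5), 9]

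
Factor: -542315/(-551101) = 5^1*113^(-1)*4877^(-1)*108463^1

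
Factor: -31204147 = -1*13^1*643^1*3733^1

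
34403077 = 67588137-33185060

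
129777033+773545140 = 903322173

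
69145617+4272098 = 73417715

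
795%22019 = 795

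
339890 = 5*67978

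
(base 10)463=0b111001111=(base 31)et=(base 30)fd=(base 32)ef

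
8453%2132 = 2057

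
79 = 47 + 32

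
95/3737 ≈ 0.0254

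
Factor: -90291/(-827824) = 2^(-4)*3^1*31^(-1)*1669^(-1)*30097^1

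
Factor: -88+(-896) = -1*2^3*3^1*41^1 = -984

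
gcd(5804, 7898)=2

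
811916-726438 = 85478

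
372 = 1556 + -1184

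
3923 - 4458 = -535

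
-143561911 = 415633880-559195791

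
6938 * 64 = 444032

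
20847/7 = 2978 + 1/7 ≈ 2978.14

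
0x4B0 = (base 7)3333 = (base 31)17M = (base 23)264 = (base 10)1200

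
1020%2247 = 1020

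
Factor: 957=3^1 * 11^1 * 29^1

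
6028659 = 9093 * 663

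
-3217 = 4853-8070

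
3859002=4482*861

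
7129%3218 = 693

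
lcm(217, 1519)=1519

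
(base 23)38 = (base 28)2l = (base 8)115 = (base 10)77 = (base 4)1031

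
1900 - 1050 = 850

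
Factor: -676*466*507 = -1*2^3*3^1*13^4*233^1 = -159713112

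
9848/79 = 124 + 52/79 ≈ 124.66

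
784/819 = 112/117 ≈ 0.957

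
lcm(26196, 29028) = 1074036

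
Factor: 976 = 2^4*61^1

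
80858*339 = 27410862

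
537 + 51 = 588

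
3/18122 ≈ 0.000166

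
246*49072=12071712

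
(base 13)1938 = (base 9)5143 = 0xeb5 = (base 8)7265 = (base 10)3765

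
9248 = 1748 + 7500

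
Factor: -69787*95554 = -1*2^1*19^1*3673^1*47777^1 = -6668426998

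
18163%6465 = 5233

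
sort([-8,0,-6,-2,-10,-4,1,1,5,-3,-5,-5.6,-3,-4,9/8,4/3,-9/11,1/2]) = [-10,-8,-6,-5.6,-5,-4,-4,-3,-3,-2,-9/11,0,1/2,1,1,9/8,4/3,5]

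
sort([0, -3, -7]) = [-7, -3, 0]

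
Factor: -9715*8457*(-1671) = 3^2*5^1*29^1*67^1*557^1*2819^1 = 137288950605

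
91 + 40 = 131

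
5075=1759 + 3316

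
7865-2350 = 5515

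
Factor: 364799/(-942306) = -1*2^(-1)*3^(-1)*53^1*6883^1*157051^(-1)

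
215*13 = 2795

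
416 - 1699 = -1283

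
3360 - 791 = 2569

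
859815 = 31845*27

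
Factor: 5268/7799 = 2^2 * 3^1 * 11^(-1) * 439^1 * 709^(-1)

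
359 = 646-287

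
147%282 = 147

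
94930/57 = 1665 + 25/57≈1665.44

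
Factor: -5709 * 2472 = -1 * 2^3 * 3^2 * 11^1 * 103^1 * 173^1 = -14112648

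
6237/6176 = 1 + 61/6176 ≈ 1.01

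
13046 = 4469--8577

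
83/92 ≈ 0.902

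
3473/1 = 3473 = 3473.00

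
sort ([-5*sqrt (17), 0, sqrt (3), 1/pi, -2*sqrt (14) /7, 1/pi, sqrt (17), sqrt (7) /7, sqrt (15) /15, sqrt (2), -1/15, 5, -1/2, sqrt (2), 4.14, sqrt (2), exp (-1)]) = [-5*sqrt (17), -2*sqrt (14) /7, -1/2, -1/15, 0, sqrt (15) /15, 1/pi, 1/pi, exp (-1), sqrt (7) /7, sqrt (2), sqrt (2), sqrt (2), sqrt (3), sqrt (17), 4.14, 5]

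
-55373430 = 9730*(-5691)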